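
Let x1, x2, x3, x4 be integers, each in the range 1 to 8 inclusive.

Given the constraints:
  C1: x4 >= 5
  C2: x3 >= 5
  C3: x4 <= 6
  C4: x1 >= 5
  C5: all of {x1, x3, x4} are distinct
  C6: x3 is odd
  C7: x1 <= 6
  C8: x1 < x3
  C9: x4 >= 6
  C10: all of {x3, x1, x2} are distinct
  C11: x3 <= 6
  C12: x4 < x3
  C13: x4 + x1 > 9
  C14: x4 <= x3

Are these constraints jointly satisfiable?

Unsatisfiable

Constraints 1, 2, 3, 4, 7, and 11 confine each of x1, x3, x4 to the 2 values {5, 6}.
Constraint 5 requires all 3 of them to be distinct, but only 2 values are available — impossible by the pigeonhole principle.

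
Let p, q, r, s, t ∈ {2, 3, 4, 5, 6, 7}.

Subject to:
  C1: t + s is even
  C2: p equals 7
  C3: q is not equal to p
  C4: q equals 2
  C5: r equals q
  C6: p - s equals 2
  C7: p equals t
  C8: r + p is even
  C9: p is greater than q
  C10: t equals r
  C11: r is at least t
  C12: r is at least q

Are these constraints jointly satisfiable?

Unsatisfiable

Constraint 2 fixes p = 7 and constraint 4 fixes q = 2. Constraints 5, 7, and 10 give p = t = r = q, so p = q. But 7 ≠ 2 — contradiction.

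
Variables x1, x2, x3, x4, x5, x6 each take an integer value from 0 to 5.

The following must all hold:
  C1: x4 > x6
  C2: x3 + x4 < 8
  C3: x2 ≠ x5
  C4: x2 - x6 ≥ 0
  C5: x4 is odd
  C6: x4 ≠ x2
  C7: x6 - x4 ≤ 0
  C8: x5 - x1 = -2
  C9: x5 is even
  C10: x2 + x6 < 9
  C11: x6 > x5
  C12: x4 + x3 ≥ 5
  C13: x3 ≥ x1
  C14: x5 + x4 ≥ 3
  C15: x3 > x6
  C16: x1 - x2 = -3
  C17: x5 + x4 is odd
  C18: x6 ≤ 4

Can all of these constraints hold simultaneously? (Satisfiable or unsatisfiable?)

Satisfiable

One satisfying assignment is x1 = 2, x2 = 5, x3 = 3, x4 = 3, x5 = 0, x6 = 2.
For the less obvious constraints — constraint 2: x3 + x4 = 6; constraint 4: x2 - x6 = 3; constraint 7: x6 - x4 = -1 — and the others hold by inspection.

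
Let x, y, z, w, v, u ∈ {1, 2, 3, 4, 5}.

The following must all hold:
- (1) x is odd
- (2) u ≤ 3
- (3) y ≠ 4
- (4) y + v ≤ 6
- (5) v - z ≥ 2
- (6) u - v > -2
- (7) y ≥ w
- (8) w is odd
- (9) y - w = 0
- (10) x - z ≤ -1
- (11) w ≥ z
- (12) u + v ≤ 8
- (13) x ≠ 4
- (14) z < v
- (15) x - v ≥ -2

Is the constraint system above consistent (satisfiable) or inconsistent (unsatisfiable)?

Unsatisfiable

Constraints 5, 10, and 15 give v − z ≥ 2, z − x ≥ 1, x − v ≥ -2.
Adding all 3 inequalities: the left sides telescope to 0, and the right sides sum to 2 + 1 + (-2) = 1. So 0 ≥ 1, which is false.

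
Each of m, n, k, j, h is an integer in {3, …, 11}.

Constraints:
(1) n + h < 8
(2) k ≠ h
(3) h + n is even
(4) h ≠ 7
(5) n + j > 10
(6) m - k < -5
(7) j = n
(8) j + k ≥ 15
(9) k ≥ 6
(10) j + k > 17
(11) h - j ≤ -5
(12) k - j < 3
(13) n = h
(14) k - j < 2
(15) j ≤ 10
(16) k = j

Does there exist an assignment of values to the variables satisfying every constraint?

Unsatisfiable

From constraints 7, 13, and 16, k = j = n = h, so k = h. But constraint 2 says k ≠ h. Contradiction.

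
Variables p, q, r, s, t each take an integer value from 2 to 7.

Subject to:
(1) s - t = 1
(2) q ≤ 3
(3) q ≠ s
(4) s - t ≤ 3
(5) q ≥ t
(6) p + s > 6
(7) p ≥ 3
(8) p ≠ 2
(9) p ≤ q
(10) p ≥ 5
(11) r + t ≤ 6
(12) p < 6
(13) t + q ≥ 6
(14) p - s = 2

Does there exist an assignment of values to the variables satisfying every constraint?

From constraints 9 and 10: q ≥ p and p ≥ 5, so q ≥ 5. From constraint 2: q ≤ 3. But 3 < 5, so no value of q works.

Unsatisfiable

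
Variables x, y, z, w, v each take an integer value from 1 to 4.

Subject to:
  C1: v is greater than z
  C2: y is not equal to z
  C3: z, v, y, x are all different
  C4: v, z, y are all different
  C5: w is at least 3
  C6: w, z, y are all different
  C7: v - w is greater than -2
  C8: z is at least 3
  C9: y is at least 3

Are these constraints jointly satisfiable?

Unsatisfiable

Constraints 5, 8, and 9 confine each of w, z, y to the 2 values {3, 4} (the domain already gives each ≤ 4).
Constraint 6 requires all 3 of them to be distinct, but only 2 values are available — impossible by the pigeonhole principle.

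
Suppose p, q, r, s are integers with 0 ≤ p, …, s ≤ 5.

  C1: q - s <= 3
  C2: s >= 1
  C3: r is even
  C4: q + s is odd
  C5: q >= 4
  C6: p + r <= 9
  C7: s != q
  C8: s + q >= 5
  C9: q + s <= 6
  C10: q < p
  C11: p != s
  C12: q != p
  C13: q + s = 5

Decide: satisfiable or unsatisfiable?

Satisfiable

Try p = 5, q = 4, r = 2, s = 1.
Check constraint 1: q - s = 3; constraint 6: p + r = 7; constraint 8: s + q = 5. The remaining constraints are straightforward to verify.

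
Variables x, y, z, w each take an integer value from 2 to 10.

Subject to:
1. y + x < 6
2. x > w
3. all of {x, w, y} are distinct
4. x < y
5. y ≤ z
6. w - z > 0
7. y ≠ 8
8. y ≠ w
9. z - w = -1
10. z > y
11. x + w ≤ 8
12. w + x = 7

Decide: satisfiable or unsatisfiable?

Unsatisfiable

Constraints 2, 4, 5, and 6 give w < x, x < y, y ≤ z, z < w. Chaining: w < x < y ≤ z < w, which forces w < w — impossible.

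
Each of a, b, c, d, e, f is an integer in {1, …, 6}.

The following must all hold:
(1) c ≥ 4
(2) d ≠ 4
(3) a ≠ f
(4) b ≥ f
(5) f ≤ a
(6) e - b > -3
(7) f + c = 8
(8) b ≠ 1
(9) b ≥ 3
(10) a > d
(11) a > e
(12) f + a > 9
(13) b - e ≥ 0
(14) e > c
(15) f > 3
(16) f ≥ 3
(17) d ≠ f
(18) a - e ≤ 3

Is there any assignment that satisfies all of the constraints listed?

The assignment a = 6, b = 5, c = 4, d = 5, e = 5, f = 4 works:
  constraint 6 holds since e - b = 0.
  constraint 7 holds since f + c = 8.
  constraint 12 holds since f + a = 10.
The rest check out directly.

Satisfiable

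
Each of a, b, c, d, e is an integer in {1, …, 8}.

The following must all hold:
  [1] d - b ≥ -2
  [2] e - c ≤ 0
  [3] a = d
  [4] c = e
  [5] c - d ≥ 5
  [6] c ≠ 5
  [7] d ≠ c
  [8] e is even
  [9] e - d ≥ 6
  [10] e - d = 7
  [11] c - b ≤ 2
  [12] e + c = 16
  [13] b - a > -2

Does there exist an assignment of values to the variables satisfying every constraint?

Unsatisfiable

Constraints 1, 2, 9, and 11 give d − b ≥ -2, b − c ≥ -2, c − e ≥ 0, e − d ≥ 6.
Adding all 4 inequalities: the left sides telescope to 0, and the right sides sum to (-2) + (-2) + 0 + 6 = 2. So 0 ≥ 2, which is false.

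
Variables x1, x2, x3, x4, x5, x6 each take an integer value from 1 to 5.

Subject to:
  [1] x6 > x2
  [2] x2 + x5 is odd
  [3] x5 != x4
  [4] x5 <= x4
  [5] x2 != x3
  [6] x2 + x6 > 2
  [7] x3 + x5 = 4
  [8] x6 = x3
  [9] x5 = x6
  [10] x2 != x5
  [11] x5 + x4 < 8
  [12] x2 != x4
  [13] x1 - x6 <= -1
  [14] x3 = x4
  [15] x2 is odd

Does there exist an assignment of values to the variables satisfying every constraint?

From constraints 8, 9, and 14, x5 = x6 = x3 = x4, so x5 = x4. But constraint 3 says x5 ≠ x4. Contradiction.

Unsatisfiable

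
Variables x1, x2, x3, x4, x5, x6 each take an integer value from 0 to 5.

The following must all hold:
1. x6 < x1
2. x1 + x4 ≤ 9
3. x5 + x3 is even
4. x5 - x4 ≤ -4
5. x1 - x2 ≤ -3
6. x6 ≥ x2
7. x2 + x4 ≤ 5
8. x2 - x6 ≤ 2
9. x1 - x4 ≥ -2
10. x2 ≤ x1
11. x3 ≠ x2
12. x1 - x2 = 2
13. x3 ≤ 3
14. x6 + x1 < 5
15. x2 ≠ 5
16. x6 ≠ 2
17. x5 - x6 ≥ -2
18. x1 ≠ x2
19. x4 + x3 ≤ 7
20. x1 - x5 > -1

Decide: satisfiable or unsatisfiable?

Unsatisfiable

Constraints 4, 5, 8, 9, and 17 give x4 − x5 ≥ 4, x5 − x6 ≥ -2, x6 − x2 ≥ -2, x2 − x1 ≥ 3, x1 − x4 ≥ -2.
Adding all 5 inequalities: the left sides telescope to 0, and the right sides sum to 4 + (-2) + (-2) + 3 + (-2) = 1. So 0 ≥ 1, which is false.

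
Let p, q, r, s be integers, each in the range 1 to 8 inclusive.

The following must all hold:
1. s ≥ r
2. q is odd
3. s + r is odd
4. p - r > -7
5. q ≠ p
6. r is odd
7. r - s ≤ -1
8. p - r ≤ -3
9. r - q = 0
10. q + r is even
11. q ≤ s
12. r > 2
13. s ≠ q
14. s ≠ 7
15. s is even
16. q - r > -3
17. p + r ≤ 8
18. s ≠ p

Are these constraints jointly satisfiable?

Setting (p, q, r, s) = (1, 7, 7, 8) satisfies everything: constraint 4: p - r = -6; constraint 7: r - s = -1; constraint 8: p - r = -6, and the others follow.

Satisfiable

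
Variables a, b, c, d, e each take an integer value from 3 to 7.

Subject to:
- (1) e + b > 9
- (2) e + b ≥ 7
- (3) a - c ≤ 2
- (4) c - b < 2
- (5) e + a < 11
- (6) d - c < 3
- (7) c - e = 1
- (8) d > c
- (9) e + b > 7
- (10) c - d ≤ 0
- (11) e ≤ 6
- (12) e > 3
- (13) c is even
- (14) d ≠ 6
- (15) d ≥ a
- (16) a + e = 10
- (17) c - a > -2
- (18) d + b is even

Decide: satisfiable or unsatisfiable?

Satisfiable

Setting (a, b, c, d, e) = (5, 5, 6, 7, 5) satisfies everything: constraint 1: e + b = 10; constraint 2: e + b = 10; constraint 3: a - c = -1, and the others follow.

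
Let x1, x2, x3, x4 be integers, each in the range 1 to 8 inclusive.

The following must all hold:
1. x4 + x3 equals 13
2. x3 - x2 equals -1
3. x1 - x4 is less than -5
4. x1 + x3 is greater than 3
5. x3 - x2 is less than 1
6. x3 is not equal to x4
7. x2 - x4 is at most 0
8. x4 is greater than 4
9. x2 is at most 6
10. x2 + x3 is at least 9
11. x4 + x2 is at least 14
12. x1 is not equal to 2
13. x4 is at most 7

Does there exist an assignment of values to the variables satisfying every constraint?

Unsatisfiable

From constraint 13: x4 ≤ 7. From constraint 9: x2 ≤ 6. Hence x4 + x2 ≤ 13. But constraint 11 requires x4 + x2 ≥ 14, and 14 > 13. Contradiction.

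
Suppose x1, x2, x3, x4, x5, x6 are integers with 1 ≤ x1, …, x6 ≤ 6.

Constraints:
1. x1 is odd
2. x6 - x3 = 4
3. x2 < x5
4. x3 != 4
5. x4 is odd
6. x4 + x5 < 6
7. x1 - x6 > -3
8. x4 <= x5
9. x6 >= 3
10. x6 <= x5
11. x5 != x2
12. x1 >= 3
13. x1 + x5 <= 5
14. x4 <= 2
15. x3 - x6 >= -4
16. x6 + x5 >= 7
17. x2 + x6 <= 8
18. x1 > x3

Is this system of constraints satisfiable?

From constraint 12: x1 ≥ 3. From constraints 9 and 10: x5 ≥ x6 ≥ 3. Hence x1 + x5 ≥ 6. But constraint 13 requires x1 + x5 ≤ 5, and 5 < 6. Contradiction.

Unsatisfiable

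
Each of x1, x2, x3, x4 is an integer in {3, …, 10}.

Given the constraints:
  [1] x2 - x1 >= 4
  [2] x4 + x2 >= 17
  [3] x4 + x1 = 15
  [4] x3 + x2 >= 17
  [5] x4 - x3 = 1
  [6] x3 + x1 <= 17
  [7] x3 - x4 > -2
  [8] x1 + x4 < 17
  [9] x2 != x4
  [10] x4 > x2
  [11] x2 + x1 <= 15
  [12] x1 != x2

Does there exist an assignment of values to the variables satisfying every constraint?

Satisfiable

Take x1 = 5, x2 = 9, x3 = 9, x4 = 10. Then constraint 1: x2 - x1 = 4; constraint 2: x4 + x2 = 19; constraint 3: x4 + x1 = 15, and every other listed constraint is also met.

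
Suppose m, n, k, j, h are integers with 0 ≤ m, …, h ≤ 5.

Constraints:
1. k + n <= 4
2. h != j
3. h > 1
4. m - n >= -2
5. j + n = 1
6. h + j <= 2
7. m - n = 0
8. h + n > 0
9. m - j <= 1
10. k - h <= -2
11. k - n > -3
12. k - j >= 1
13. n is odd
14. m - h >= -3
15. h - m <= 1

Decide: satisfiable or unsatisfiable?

Unsatisfiable

Constraints 9, 10, 12, and 15 give k − j ≥ 1, j − m ≥ -1, m − h ≥ -1, h − k ≥ 2.
Adding all 4 inequalities: the left sides telescope to 0, and the right sides sum to 1 + (-1) + (-1) + 2 = 1. So 0 ≥ 1, which is false.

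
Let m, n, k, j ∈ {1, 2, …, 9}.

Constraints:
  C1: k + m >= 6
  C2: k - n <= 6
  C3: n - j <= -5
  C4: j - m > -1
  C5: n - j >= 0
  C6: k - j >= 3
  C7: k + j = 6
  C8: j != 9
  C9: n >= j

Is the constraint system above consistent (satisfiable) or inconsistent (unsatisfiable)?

Unsatisfiable

Constraints 2, 3, and 6 give n − k ≥ -6, k − j ≥ 3, j − n ≥ 5.
Adding all 3 inequalities: the left sides telescope to 0, and the right sides sum to (-6) + 3 + 5 = 2. So 0 ≥ 2, which is false.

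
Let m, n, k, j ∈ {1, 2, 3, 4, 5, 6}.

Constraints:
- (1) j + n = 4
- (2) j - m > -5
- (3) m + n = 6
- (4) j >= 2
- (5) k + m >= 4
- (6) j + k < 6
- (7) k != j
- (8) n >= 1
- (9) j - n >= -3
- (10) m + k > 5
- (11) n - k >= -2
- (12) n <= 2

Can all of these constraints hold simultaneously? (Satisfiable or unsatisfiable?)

Satisfiable

One satisfying assignment is m = 4, n = 2, k = 3, j = 2.
For the less obvious constraints — constraint 1: j + n = 4; constraint 2: j - m = -2; constraint 3: m + n = 6 — and the others hold by inspection.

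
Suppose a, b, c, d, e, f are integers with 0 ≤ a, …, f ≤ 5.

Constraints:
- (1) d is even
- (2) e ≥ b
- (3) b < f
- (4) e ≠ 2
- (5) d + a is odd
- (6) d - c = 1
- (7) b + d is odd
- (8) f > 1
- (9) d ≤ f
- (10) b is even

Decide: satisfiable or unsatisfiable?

Unsatisfiable

Constraint 10 makes b even and constraint 1 makes d even, so b + d must be even. Constraint 7 says b + d is odd — contradiction.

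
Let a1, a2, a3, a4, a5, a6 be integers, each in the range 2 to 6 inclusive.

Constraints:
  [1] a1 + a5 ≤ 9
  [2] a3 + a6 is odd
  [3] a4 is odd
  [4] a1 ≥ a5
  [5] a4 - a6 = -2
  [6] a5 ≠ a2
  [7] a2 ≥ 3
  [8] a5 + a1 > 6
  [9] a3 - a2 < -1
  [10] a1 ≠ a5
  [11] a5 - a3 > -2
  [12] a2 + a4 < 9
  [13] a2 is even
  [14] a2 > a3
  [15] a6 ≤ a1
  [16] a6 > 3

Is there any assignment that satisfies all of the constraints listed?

Satisfiable

The assignment a1 = 5, a2 = 4, a3 = 2, a4 = 3, a5 = 2, a6 = 5 works:
  constraint 1 holds since a1 + a5 = 7.
  constraint 5 holds since a4 - a6 = -2.
  constraint 8 holds since a5 + a1 = 7.
The rest check out directly.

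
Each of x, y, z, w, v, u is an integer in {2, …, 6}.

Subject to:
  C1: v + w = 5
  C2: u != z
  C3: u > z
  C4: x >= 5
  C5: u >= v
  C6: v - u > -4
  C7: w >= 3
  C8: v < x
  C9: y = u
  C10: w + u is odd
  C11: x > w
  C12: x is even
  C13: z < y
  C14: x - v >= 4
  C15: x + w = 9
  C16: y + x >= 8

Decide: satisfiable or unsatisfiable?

One satisfying assignment is x = 6, y = 4, z = 2, w = 3, v = 2, u = 4.
For the less obvious constraints — constraint 1: v + w = 5; constraint 6: v - u = -2 — and the others hold by inspection.

Satisfiable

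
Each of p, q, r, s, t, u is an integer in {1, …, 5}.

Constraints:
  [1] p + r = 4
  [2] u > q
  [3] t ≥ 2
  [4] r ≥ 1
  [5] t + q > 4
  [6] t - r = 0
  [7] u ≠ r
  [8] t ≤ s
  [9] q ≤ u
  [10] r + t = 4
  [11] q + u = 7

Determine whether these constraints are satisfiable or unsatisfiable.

Satisfiable

One satisfying assignment is p = 2, q = 3, r = 2, s = 5, t = 2, u = 4.
For the less obvious constraints — constraint 1: p + r = 4; constraint 5: t + q = 5; constraint 6: t - r = 0 — and the others hold by inspection.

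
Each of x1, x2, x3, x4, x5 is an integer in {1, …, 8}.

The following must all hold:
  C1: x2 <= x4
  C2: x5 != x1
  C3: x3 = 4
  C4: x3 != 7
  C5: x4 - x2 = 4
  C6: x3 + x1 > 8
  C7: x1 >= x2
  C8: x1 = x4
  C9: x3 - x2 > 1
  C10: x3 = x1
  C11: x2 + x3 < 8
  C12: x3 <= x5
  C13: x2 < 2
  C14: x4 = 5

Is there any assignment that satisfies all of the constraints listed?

Constraint 3 fixes x3 = 4 and constraint 14 fixes x4 = 5. Constraints 8 and 10 give x3 = x1 = x4, so x3 = x4. But 4 ≠ 5 — contradiction.

Unsatisfiable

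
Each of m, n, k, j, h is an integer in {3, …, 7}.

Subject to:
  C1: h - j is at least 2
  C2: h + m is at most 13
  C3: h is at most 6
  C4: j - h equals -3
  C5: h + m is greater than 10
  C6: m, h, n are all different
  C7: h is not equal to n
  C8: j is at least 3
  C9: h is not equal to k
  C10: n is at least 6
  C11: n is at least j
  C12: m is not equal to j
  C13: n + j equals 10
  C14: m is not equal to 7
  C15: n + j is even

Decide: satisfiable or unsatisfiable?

Satisfiable

Try m = 5, n = 7, k = 3, j = 3, h = 6.
Check constraint 1: h - j = 3; constraint 2: h + m = 11. The remaining constraints are straightforward to verify.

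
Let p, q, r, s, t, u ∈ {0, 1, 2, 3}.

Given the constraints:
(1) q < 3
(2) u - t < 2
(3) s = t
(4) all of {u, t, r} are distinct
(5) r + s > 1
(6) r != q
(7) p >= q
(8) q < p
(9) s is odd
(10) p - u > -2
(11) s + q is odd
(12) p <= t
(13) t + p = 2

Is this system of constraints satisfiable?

One satisfying assignment is p = 1, q = 0, r = 2, s = 1, t = 1, u = 0.
For the less obvious constraints — constraint 2: u - t = -1; constraint 5: r + s = 3 — and the others hold by inspection.

Satisfiable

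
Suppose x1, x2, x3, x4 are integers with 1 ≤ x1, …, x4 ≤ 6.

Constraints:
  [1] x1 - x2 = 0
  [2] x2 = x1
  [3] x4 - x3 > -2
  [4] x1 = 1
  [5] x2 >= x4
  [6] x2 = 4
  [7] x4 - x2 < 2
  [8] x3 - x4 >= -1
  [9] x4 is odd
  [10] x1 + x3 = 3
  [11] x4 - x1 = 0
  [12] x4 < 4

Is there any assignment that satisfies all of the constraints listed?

Unsatisfiable

Constraint 6 fixes x2 = 4 and constraint 4 fixes x1 = 1, but constraint 2 requires x2 = x1. Since 4 ≠ 1, contradiction.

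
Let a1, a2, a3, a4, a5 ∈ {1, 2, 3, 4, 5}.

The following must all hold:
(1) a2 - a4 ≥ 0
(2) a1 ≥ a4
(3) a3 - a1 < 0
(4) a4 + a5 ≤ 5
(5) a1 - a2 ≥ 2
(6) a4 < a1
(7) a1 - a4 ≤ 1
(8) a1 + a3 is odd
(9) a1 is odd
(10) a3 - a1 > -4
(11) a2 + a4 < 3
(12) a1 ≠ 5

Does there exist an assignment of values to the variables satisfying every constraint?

Unsatisfiable

Constraints 1, 5, and 7 give a1 − a2 ≥ 2, a2 − a4 ≥ 0, a4 − a1 ≥ -1.
Adding all 3 inequalities: the left sides telescope to 0, and the right sides sum to 2 + 0 + (-1) = 1. So 0 ≥ 1, which is false.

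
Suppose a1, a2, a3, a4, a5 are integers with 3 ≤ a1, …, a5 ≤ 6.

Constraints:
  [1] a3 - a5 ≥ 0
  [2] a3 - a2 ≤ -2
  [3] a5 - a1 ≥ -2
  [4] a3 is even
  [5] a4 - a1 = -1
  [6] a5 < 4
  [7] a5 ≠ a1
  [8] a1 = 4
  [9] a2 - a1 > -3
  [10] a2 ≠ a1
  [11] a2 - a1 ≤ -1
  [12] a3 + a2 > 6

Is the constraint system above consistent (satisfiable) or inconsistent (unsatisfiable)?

Constraints 1, 2, 3, and 11 give a2 − a3 ≥ 2, a3 − a5 ≥ 0, a5 − a1 ≥ -2, a1 − a2 ≥ 1.
Adding all 4 inequalities: the left sides telescope to 0, and the right sides sum to 2 + 0 + (-2) + 1 = 1. So 0 ≥ 1, which is false.

Unsatisfiable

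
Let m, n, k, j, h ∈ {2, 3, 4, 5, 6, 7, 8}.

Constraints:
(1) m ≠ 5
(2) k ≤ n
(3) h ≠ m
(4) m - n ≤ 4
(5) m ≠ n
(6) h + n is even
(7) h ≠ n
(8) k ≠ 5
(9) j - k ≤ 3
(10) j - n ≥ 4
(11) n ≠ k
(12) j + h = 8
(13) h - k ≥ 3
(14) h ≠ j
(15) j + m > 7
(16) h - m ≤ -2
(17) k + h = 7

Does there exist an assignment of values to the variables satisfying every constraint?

Unsatisfiable

Constraints 4, 9, 10, 13, and 16 give n − m ≥ -4, m − h ≥ 2, h − k ≥ 3, k − j ≥ -3, j − n ≥ 4.
Adding all 5 inequalities: the left sides telescope to 0, and the right sides sum to (-4) + 2 + 3 + (-3) + 4 = 2. So 0 ≥ 2, which is false.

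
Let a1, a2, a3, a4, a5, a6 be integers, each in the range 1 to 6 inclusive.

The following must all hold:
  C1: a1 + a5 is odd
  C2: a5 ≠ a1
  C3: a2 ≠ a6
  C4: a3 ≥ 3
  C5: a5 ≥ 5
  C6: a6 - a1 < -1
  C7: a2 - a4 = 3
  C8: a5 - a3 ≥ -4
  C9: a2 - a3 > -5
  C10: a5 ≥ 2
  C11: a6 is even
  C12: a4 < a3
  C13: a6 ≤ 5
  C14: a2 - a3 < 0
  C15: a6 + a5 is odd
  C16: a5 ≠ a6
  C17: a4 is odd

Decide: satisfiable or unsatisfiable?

Satisfiable

One satisfying assignment is a1 = 6, a2 = 4, a3 = 6, a4 = 1, a5 = 5, a6 = 2.
For the less obvious constraints — constraint 6: a6 - a1 = -4; constraint 7: a2 - a4 = 3 — and the others hold by inspection.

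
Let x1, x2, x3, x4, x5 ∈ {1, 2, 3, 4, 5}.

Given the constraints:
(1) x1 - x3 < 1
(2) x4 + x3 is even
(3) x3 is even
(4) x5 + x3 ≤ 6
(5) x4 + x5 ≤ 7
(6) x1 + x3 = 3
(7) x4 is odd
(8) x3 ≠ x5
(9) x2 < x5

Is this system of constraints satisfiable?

Constraint 7 makes x4 odd and constraint 3 makes x3 even, so x4 + x3 must be odd. Constraint 2 says x4 + x3 is even — contradiction.

Unsatisfiable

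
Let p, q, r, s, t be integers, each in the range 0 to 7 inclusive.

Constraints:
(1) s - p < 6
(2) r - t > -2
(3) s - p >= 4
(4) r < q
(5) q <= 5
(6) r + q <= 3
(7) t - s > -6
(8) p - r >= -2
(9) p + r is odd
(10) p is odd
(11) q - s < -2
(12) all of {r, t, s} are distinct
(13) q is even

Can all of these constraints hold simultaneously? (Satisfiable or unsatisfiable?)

One satisfying assignment is p = 1, q = 2, r = 0, s = 6, t = 1.
For the less obvious constraints — constraint 1: s - p = 5; constraint 2: r - t = -1 — and the others hold by inspection.

Satisfiable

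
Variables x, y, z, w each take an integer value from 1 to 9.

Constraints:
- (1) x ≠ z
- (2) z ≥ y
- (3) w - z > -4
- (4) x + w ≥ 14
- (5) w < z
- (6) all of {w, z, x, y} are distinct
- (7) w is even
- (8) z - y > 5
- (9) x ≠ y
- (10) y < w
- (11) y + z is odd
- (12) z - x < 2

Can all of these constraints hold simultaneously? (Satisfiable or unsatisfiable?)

Satisfiable

Try x = 9, y = 1, z = 8, w = 6.
Check constraint 3: w - z = -2; constraint 4: x + w = 15; constraint 8: z - y = 7. The remaining constraints are straightforward to verify.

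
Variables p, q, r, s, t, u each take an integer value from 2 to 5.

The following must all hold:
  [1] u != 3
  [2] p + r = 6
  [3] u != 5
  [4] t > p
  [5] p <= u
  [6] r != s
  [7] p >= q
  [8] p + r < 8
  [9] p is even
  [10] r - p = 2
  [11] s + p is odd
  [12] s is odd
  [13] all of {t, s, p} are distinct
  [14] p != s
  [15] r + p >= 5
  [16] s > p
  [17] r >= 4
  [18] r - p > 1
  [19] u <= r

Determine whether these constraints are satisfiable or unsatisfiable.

Satisfiable

Setting (p, q, r, s, t, u) = (2, 2, 4, 5, 4, 4) satisfies everything: constraint 2: p + r = 6; constraint 8: p + r = 6, and the others follow.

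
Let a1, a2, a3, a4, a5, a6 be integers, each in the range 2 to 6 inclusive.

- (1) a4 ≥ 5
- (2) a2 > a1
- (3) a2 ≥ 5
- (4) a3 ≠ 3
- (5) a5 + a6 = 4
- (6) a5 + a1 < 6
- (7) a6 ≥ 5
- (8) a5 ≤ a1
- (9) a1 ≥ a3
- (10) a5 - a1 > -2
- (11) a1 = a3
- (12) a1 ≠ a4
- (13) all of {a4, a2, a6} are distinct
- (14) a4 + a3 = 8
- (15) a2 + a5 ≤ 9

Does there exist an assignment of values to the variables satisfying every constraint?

Unsatisfiable

Constraints 1, 3, and 7 confine each of a4, a2, a6 to the 2 values {5, 6} (the domain already gives each ≤ 6).
Constraint 13 requires all 3 of them to be distinct, but only 2 values are available — impossible by the pigeonhole principle.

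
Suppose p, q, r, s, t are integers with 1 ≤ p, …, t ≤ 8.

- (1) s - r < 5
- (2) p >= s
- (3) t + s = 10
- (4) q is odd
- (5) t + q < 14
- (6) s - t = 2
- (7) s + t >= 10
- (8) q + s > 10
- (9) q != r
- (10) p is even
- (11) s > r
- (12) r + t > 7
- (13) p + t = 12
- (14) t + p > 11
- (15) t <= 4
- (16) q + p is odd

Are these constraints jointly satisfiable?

The assignment p = 8, q = 7, r = 4, s = 6, t = 4 works:
  constraint 1 holds since s - r = 2.
  constraint 3 holds since t + s = 10.
  constraint 5 holds since t + q = 11.
The rest check out directly.

Satisfiable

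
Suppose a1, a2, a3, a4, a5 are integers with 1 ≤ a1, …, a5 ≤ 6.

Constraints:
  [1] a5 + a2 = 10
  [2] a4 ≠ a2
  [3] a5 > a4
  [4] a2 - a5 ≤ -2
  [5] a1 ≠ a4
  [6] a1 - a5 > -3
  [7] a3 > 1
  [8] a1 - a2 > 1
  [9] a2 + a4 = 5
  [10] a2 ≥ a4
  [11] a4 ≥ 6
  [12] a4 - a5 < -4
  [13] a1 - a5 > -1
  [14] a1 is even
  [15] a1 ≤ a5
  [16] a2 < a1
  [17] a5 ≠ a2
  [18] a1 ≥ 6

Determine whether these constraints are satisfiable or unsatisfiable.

Unsatisfiable

From constraints 15 and 18: a5 ≥ a1 ≥ 6. From constraints 10 and 11: a2 ≥ a4 ≥ 6. Hence a5 + a2 ≥ 12. But constraint 1 requires a5 + a2 = 10, and 10 < 12. Contradiction.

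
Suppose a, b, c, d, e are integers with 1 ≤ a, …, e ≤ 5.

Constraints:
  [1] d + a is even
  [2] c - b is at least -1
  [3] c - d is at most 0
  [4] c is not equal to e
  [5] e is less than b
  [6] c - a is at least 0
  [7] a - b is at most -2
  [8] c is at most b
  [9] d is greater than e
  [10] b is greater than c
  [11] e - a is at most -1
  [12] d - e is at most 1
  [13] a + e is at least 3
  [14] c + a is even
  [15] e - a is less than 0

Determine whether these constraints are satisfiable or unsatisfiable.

Constraints 2, 3, 7, 11, and 12 give a − e ≥ 1, e − d ≥ -1, d − c ≥ 0, c − b ≥ -1, b − a ≥ 2.
Adding all 5 inequalities: the left sides telescope to 0, and the right sides sum to 1 + (-1) + 0 + (-1) + 2 = 1. So 0 ≥ 1, which is false.

Unsatisfiable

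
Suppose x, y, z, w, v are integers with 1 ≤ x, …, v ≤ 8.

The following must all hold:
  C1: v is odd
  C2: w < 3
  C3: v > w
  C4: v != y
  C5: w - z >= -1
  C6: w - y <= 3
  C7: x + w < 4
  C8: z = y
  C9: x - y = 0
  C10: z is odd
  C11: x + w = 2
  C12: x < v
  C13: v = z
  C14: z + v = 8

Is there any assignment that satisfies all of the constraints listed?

Unsatisfiable

From constraints 8 and 13, v = z = y, so v = y. But constraint 4 says v ≠ y. Contradiction.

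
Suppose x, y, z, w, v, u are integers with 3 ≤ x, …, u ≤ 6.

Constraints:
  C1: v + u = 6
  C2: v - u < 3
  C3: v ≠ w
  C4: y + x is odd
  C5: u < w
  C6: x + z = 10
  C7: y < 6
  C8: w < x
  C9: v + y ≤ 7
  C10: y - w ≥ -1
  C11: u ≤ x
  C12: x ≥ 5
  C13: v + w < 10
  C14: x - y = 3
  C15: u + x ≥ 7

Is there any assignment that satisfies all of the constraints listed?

Try x = 6, y = 3, z = 4, w = 4, v = 3, u = 3.
Check constraint 1: v + u = 6; constraint 2: v - u = 0; constraint 6: x + z = 10. The remaining constraints are straightforward to verify.

Satisfiable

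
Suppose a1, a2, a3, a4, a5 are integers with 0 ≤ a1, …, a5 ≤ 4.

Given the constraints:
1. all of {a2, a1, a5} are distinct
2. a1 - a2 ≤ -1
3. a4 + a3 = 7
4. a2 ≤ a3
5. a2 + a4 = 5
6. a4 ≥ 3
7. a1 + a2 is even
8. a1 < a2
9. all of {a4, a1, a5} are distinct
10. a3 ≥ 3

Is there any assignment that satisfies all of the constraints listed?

Satisfiable

Setting (a1, a2, a3, a4, a5) = (0, 2, 4, 3, 4) satisfies everything: constraint 2: a1 - a2 = -2; constraint 3: a4 + a3 = 7; constraint 5: a2 + a4 = 5, and the others follow.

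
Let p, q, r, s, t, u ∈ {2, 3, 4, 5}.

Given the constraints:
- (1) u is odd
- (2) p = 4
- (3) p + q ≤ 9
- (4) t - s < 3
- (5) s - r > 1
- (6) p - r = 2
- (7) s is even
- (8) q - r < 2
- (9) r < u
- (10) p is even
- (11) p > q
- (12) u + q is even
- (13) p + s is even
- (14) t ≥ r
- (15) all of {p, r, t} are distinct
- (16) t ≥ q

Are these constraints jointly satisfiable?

The assignment p = 4, q = 3, r = 2, s = 4, t = 5, u = 3 works:
  constraint 3 holds since p + q = 7.
  constraint 4 holds since t - s = 1.
The rest check out directly.

Satisfiable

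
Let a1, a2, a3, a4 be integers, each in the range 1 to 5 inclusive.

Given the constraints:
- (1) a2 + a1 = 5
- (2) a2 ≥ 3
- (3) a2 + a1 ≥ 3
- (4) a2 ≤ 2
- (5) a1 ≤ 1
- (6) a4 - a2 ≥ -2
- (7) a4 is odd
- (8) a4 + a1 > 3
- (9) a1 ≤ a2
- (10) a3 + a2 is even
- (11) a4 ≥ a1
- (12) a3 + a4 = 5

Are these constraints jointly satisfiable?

Unsatisfiable

From constraint 4: a2 ≤ 2. From constraint 5: a1 ≤ 1. Hence a2 + a1 ≤ 3. But constraint 1 requires a2 + a1 = 5, and 5 > 3. Contradiction.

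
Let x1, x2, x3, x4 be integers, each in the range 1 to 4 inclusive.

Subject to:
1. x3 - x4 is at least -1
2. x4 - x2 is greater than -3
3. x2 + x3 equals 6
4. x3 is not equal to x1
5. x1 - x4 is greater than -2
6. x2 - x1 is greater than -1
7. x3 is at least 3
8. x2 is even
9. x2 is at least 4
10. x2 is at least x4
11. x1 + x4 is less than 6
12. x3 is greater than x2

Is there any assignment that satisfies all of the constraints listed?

Unsatisfiable

From constraint 9: x2 ≥ 4. From constraint 7: x3 ≥ 3. Hence x2 + x3 ≥ 7. But constraint 3 requires x2 + x3 = 6, and 6 < 7. Contradiction.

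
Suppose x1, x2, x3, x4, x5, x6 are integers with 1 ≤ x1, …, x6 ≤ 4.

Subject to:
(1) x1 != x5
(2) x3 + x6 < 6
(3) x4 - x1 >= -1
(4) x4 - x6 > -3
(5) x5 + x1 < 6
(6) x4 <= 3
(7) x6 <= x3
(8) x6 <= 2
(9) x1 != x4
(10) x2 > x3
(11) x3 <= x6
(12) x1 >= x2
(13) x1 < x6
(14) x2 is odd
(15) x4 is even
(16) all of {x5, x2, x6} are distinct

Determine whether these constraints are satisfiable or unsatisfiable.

Constraints 7, 10, 12, and 13 give x6 ≤ x3, x3 < x2, x2 ≤ x1, x1 < x6. Chaining: x6 ≤ x3 < x2 ≤ x1 < x6, which forces x6 < x6 — impossible.

Unsatisfiable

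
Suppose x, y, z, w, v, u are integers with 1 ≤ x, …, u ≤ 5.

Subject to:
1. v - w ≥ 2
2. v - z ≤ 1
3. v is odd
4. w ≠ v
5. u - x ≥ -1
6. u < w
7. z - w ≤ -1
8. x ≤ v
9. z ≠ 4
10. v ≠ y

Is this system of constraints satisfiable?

Unsatisfiable

Constraints 1, 2, and 7 give z − v ≥ -1, v − w ≥ 2, w − z ≥ 1.
Adding all 3 inequalities: the left sides telescope to 0, and the right sides sum to (-1) + 2 + 1 = 2. So 0 ≥ 2, which is false.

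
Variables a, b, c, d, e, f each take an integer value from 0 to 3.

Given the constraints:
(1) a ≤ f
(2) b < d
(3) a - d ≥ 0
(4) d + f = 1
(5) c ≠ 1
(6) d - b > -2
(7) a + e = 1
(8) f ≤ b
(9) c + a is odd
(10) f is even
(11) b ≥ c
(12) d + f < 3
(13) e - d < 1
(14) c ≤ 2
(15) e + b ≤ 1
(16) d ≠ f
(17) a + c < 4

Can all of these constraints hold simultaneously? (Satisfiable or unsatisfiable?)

Unsatisfiable

Constraints 1, 2, 3, and 8 give d ≤ a, a ≤ f, f ≤ b, b < d. Chaining: d ≤ a ≤ f ≤ b < d, which forces d < d — impossible.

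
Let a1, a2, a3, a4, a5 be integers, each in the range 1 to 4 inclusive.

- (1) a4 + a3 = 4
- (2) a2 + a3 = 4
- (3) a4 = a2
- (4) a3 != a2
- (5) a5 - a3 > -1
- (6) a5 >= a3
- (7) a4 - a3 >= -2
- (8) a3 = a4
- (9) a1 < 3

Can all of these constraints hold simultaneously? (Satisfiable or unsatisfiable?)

Unsatisfiable

From constraints 3 and 8, a3 = a4 = a2, so a3 = a2. But constraint 4 says a3 ≠ a2. Contradiction.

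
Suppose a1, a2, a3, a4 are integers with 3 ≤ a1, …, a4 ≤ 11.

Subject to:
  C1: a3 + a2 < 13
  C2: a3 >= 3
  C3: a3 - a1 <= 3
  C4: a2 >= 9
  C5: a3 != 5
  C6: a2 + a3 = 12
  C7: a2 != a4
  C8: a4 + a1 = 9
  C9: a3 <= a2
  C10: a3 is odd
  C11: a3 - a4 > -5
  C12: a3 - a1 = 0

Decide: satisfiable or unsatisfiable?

Try a1 = 3, a2 = 9, a3 = 3, a4 = 6.
Check constraint 1: a3 + a2 = 12; constraint 3: a3 - a1 = 0; constraint 6: a2 + a3 = 12. The remaining constraints are straightforward to verify.

Satisfiable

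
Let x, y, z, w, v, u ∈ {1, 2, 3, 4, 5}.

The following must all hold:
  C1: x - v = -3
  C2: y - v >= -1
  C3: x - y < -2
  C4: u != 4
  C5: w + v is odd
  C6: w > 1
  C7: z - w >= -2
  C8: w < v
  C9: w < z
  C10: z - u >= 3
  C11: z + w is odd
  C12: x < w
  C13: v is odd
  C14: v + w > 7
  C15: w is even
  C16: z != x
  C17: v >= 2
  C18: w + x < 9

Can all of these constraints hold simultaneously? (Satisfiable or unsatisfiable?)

The assignment x = 2, y = 5, z = 5, w = 4, v = 5, u = 2 works:
  constraint 1 holds since x - v = -3.
  constraint 2 holds since y - v = 0.
The rest check out directly.

Satisfiable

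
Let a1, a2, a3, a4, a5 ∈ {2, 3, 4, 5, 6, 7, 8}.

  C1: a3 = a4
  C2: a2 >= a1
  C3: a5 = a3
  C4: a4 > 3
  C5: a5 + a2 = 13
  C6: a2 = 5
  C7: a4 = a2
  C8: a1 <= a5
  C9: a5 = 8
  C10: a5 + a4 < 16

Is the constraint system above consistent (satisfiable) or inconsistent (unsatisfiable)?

Unsatisfiable

Constraint 9 fixes a5 = 8 and constraint 6 fixes a2 = 5. Constraints 1, 3, and 7 give a5 = a3 = a4 = a2, so a5 = a2. But 8 ≠ 5 — contradiction.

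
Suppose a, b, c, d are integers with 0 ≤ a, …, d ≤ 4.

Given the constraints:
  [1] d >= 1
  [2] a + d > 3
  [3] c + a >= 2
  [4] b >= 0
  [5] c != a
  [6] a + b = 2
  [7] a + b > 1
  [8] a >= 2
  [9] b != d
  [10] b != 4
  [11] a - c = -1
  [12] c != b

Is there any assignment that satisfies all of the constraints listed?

One satisfying assignment is a = 2, b = 0, c = 3, d = 3.
For the less obvious constraints — constraint 2: a + d = 5; constraint 3: c + a = 5; constraint 6: a + b = 2 — and the others hold by inspection.

Satisfiable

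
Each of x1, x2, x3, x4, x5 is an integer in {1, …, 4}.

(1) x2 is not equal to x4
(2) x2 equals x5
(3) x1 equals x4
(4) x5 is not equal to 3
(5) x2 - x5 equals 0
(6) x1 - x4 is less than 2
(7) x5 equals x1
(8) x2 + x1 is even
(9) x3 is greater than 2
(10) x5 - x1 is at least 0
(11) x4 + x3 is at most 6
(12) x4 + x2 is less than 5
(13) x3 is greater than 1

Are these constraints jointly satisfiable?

Unsatisfiable

From constraints 2, 3, and 7, x2 = x5 = x1 = x4, so x2 = x4. But constraint 1 says x2 ≠ x4. Contradiction.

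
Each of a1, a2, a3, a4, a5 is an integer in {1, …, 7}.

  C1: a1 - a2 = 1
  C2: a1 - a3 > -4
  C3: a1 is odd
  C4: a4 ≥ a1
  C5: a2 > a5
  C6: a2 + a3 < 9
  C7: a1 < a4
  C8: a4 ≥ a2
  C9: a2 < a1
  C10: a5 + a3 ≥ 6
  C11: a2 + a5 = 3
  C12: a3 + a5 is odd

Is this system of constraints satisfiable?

Satisfiable

The assignment a1 = 3, a2 = 2, a3 = 6, a4 = 5, a5 = 1 works:
  constraint 1 holds since a1 - a2 = 1.
  constraint 2 holds since a1 - a3 = -3.
  constraint 6 holds since a2 + a3 = 8.
The rest check out directly.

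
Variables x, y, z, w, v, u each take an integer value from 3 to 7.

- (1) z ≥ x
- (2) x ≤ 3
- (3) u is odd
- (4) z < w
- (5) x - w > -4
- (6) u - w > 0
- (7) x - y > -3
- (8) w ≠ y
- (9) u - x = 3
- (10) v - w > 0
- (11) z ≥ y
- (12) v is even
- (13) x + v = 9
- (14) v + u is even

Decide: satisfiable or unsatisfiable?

Unsatisfiable

Constraint 12 makes v even and constraint 3 makes u odd, so v + u must be odd. Constraint 14 says v + u is even — contradiction.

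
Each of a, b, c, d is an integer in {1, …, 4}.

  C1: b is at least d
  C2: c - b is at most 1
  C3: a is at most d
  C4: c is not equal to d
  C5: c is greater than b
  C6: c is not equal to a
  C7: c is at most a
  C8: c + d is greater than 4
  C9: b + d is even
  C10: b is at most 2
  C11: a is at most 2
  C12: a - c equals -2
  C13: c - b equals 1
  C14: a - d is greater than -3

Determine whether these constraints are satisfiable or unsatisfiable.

Unsatisfiable

Constraints 1, 3, 5, and 7 give c ≤ a, a ≤ d, d ≤ b, b < c. Chaining: c ≤ a ≤ d ≤ b < c, which forces c < c — impossible.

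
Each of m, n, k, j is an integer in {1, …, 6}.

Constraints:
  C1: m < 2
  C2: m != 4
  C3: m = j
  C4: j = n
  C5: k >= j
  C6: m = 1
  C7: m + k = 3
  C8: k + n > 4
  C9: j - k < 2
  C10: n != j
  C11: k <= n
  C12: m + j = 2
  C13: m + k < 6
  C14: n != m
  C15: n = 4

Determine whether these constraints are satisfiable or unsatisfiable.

Unsatisfiable

Constraint 6 fixes m = 1 and constraint 15 fixes n = 4. Constraints 3 and 4 give m = j = n, so m = n. But 1 ≠ 4 — contradiction.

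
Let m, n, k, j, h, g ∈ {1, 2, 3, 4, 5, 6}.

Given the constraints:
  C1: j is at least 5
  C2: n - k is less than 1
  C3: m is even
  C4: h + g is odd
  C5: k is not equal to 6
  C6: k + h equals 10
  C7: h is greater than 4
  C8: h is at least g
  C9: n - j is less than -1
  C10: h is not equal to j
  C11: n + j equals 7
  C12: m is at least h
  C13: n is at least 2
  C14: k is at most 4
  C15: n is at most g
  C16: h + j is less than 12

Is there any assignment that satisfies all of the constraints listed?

Setting (m, n, k, j, h, g) = (6, 2, 4, 5, 6, 3) satisfies everything: constraint 2: n - k = -2; constraint 6: k + h = 10; constraint 9: n - j = -3, and the others follow.

Satisfiable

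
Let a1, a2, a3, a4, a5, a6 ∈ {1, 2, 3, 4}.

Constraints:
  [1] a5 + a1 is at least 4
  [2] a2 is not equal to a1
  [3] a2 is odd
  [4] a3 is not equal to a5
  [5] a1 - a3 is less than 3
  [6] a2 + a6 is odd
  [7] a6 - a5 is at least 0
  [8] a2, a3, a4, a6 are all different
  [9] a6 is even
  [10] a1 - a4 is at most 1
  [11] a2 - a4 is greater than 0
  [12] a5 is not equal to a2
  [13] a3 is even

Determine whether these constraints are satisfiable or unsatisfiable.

Satisfiable

One satisfying assignment is a1 = 2, a2 = 3, a3 = 2, a4 = 1, a5 = 4, a6 = 4.
For the less obvious constraints — constraint 1: a5 + a1 = 6; constraint 5: a1 - a3 = 0; constraint 7: a6 - a5 = 0 — and the others hold by inspection.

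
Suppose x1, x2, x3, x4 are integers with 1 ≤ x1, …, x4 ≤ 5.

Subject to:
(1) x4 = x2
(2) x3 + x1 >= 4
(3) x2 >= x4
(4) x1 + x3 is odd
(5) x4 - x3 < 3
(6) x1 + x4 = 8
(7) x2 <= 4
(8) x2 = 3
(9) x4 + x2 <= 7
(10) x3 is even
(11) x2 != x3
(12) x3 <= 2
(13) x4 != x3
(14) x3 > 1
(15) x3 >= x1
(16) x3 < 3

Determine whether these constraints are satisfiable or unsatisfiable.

Unsatisfiable

From constraints 12 and 15: x1 ≤ x3 ≤ 2. From constraints 3 and 7: x4 ≤ x2 ≤ 4. Hence x1 + x4 ≤ 6. But constraint 6 requires x1 + x4 = 8, and 8 > 6. Contradiction.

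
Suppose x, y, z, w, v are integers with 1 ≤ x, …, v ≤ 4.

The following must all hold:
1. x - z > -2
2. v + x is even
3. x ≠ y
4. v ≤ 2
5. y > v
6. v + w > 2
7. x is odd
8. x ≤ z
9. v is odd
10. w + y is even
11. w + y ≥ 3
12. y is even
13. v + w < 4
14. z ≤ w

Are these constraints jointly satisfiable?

Take x = 1, y = 4, z = 1, w = 2, v = 1. Then constraint 1: x - z = 0; constraint 6: v + w = 3; constraint 11: w + y = 6, and every other listed constraint is also met.

Satisfiable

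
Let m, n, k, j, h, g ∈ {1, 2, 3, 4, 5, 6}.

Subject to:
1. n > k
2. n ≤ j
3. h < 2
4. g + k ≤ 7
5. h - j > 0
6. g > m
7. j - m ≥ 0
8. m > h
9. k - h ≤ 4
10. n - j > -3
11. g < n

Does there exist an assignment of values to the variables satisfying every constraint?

Constraints 2, 5, 6, 8, and 11 give g < n, n ≤ j, j < h, h < m, m < g. Chaining: g < n ≤ j < h < m < g, which forces g < g — impossible.

Unsatisfiable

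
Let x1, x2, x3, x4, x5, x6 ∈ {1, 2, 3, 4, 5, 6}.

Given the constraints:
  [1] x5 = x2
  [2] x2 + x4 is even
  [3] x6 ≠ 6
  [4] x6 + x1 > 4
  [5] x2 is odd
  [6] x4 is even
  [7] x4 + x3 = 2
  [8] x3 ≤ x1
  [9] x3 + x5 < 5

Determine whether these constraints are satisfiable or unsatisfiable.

Unsatisfiable

Constraint 5 makes x2 odd and constraint 6 makes x4 even, so x2 + x4 must be odd. Constraint 2 says x2 + x4 is even — contradiction.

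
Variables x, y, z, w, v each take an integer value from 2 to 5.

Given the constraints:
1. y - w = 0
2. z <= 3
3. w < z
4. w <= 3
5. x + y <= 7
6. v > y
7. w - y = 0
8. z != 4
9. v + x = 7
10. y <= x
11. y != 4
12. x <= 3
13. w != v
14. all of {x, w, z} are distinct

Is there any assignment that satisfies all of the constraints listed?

Unsatisfiable

Constraints 2, 4, and 12 confine each of x, w, z to the 2 values {2, 3} (the domain already gives each ≥ 2).
Constraint 14 requires all 3 of them to be distinct, but only 2 values are available — impossible by the pigeonhole principle.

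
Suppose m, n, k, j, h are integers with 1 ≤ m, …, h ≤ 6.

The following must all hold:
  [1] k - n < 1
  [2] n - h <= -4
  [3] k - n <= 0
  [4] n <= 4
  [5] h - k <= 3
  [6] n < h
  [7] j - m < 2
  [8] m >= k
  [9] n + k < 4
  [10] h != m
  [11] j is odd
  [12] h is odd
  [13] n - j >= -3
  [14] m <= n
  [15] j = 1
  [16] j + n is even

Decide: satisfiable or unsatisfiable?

Constraints 2, 3, and 5 give k − h ≥ -3, h − n ≥ 4, n − k ≥ 0.
Adding all 3 inequalities: the left sides telescope to 0, and the right sides sum to (-3) + 4 + 0 = 1. So 0 ≥ 1, which is false.

Unsatisfiable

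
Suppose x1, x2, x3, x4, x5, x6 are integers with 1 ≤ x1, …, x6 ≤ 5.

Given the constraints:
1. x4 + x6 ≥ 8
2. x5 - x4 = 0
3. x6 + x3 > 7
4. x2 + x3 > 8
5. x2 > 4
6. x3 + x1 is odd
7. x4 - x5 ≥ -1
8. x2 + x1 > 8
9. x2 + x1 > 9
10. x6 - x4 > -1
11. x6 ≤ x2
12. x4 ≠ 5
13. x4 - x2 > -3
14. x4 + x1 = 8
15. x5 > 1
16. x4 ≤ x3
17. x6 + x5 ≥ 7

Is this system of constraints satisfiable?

Satisfiable

Try x1 = 5, x2 = 5, x3 = 4, x4 = 3, x5 = 3, x6 = 5.
Check constraint 1: x4 + x6 = 8; constraint 2: x5 - x4 = 0. The remaining constraints are straightforward to verify.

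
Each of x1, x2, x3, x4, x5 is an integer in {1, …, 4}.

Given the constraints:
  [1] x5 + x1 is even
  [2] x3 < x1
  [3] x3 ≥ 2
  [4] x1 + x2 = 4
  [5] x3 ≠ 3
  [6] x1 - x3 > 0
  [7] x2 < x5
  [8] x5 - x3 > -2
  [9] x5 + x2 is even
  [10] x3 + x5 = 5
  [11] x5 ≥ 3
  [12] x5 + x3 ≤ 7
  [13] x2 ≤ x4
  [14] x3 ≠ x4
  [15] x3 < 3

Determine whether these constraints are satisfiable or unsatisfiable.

Satisfiable

The assignment x1 = 3, x2 = 1, x3 = 2, x4 = 4, x5 = 3 works:
  constraint 4 holds since x1 + x2 = 4.
  constraint 6 holds since x1 - x3 = 1.
  constraint 8 holds since x5 - x3 = 1.
The rest check out directly.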